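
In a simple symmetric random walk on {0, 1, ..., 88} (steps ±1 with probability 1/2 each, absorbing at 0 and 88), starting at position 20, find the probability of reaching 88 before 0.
P(hit 88 before 0) = 20/88 = 5/22

Let u_k = P(hit 88 before 0 | start at k). Then u_0 = 0, u_88 = 1, and u_k = u_{k-1}/2 + u_{k+1}/2 for 1 ≤ k ≤ 87. This harmonic recurrence is solved by u_k = k/88, giving u_20 = 20/88 = 5/22.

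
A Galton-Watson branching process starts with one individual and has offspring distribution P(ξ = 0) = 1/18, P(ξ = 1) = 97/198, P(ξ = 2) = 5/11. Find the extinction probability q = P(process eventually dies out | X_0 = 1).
q = 11/90

The pgf is f(s) = 1/18 + 97/198·s + 5/11·s². The extinction probability q is the smallest fixed point of f in [0, 1]. Setting s = f(s):
  5/11·s² + (97/198 − 1)·s + 1/18 = 0
  5/11·s² − (1/18 + 5/11)·s + 1/18 = 0
which factors as (s − 1)·(5/11·s − 1/18) = 0, giving roots s = 1 and s = (1/18)/(5/11) = 11/90.
Mean offspring μ = 97/198 + 2·5/11 = 277/198 > 1 (supercritical), so q < 1. The extinction probability is the smaller root: q = (1/18)/(5/11) = 11/90.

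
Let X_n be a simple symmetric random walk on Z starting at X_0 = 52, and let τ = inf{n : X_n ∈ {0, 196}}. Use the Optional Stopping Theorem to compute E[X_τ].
E[X_τ] = 52

X_n is a martingale and τ is a bounded-mean stopping time (indeed τ is finite a.s. with bounded expectation since the walk is in a bounded region). By the OST, E[X_τ] = E[X_0] = 52. Equivalently: E[X_τ] = 196 · P(hit 196 first) + 0 · P(hit 0 first) = 196 · (52/196) = 52.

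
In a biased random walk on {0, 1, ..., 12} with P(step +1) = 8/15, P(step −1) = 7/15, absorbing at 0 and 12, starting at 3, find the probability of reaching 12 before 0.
P(hit 12 before 0) = (1 − (7/8)^3) / (1 − (7/8)^12) = 134217728/324723015

Let u_k denote P(reach 12 before 0 | start at k). Boundary: u_0 = 0, u_12 = 1. Recurrence: u_k = 8/15·u_{k+1} + 7/15·u_{k-1} for 1 ≤ k ≤ 11. Try u_k = A + B·r^k with r = q/p = (7/15)/(8/15) = 7/8. Substitution satisfies the recurrence; boundary conditions give:
  u_k = (1 − r^k) / (1 − r^N) = (1 − (7/8)^3) / (1 − (7/8)^12) = 134217728/324723015.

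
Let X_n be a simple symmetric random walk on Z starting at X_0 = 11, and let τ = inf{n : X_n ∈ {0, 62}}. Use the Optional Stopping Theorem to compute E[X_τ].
E[X_τ] = 11

X_n is a martingale and τ is a bounded-mean stopping time (indeed τ is finite a.s. with bounded expectation since the walk is in a bounded region). By the OST, E[X_τ] = E[X_0] = 11. Equivalently: E[X_τ] = 62 · P(hit 62 first) + 0 · P(hit 0 first) = 62 · (11/62) = 11.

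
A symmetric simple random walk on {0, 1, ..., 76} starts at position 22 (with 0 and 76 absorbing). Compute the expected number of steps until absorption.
E[τ | X_0 = 22] = 1188

Let v_k = E[τ | X_0 = k]. Boundary: v_0 = v_76 = 0. Recurrence: v_k = 1 + (v_{k-1} + v_{k+1})/2 for 1 ≤ k ≤ 75. The particular solution to v_k − (v_{k-1} + v_{k+1})/2 = 1 is v_k = −k^2. Adding homogeneous solution A + B k and matching boundaries gives v_k = k (76 − k). Substituting k = 22: v_22 = 22 · 54 = 1188.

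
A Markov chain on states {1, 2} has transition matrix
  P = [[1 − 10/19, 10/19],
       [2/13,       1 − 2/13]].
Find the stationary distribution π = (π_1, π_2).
π_1 = 19/84, π_2 = 65/84

Solve πP = π with π_1 + π_2 = 1. From πP = π: π_1 · (1 − 10/19) + π_2 · 2/13 = π_1 ⇒ π_2 · 2/13 = π_1 · 10/19 ⇒ π_2/π_1 = (10/19)/(2/13) = 65/19. Together with π_1 + π_2 = 1:
  π_1 = (2/13)/(10/19 + 2/13) = (2/13)/(168/247) = 19/84,
  π_2 = (10/19)/(10/19 + 2/13) = (10/19)/(168/247) = 65/84.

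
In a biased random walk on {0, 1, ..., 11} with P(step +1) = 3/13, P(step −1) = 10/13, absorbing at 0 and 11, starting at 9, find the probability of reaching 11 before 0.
P(hit 11 before 0) = (1 − (10/3)^9) / (1 − (10/3)^11) = 1285688979/14285688979

Let u_k denote P(reach 11 before 0 | start at k). Boundary: u_0 = 0, u_11 = 1. Recurrence: u_k = 3/13·u_{k+1} + 10/13·u_{k-1} for 1 ≤ k ≤ 10. Try u_k = A + B·r^k with r = q/p = (10/13)/(3/13) = 10/3. Substitution satisfies the recurrence; boundary conditions give:
  u_k = (1 − r^k) / (1 − r^N) = (1 − (10/3)^9) / (1 − (10/3)^11) = 1285688979/14285688979.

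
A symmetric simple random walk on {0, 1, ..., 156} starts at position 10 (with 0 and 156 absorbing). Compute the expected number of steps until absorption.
E[τ | X_0 = 10] = 1460

Let v_k = E[τ | X_0 = k]. Boundary: v_0 = v_156 = 0. Recurrence: v_k = 1 + (v_{k-1} + v_{k+1})/2 for 1 ≤ k ≤ 155. The particular solution to v_k − (v_{k-1} + v_{k+1})/2 = 1 is v_k = −k^2. Adding homogeneous solution A + B k and matching boundaries gives v_k = k (156 − k). Substituting k = 10: v_10 = 10 · 146 = 1460.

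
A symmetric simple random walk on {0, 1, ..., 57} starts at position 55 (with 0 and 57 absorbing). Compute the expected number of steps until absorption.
E[τ | X_0 = 55] = 110

Let v_k = E[τ | X_0 = k]. Boundary: v_0 = v_57 = 0. Recurrence: v_k = 1 + (v_{k-1} + v_{k+1})/2 for 1 ≤ k ≤ 56. The particular solution to v_k − (v_{k-1} + v_{k+1})/2 = 1 is v_k = −k^2. Adding homogeneous solution A + B k and matching boundaries gives v_k = k (57 − k). Substituting k = 55: v_55 = 55 · 2 = 110.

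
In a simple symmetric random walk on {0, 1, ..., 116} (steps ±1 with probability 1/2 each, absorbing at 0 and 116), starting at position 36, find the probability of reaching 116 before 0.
P(hit 116 before 0) = 36/116 = 9/29

Let u_k = P(hit 116 before 0 | start at k). Then u_0 = 0, u_116 = 1, and u_k = u_{k-1}/2 + u_{k+1}/2 for 1 ≤ k ≤ 115. This harmonic recurrence is solved by u_k = k/116, giving u_36 = 36/116 = 9/29.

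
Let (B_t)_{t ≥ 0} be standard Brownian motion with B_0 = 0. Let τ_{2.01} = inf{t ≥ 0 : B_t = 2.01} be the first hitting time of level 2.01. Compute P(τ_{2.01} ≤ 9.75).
P(τ_{2.01} ≤ 9.75) = 2(1 − Φ(2.01/√9.75)) = 2(1 − Φ(0.6437)) ≈ 0.5198

By the reflection principle for standard BM, P(τ_b ≤ t) = 2 · P(B_t ≥ b). Since B_t ~ N(0, t), P(B_t ≥ 2.01) = 1 − Φ(2.01/√t) = 1 − Φ(2.01/√9.75) = 1 − Φ(0.6437) ≈ 0.25988. Doubling: P(τ_{2.01} ≤ 9.75) ≈ 2 · 0.25988 = 0.51976 ≈ 0.5198.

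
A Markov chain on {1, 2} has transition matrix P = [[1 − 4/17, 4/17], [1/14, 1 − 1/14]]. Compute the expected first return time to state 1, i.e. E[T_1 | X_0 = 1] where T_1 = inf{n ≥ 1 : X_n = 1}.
E[T_1 | X_0 = 1] = 1/π_1 = 73/17

For an irreducible recurrent Markov chain with stationary distribution π, E[T_i | X_0 = i] = 1/π_i (Kac's formula). Here π_1 = (1/14)/(4/17 + 1/14) = (1/14)/(73/238) = 17/73, so E[T_1 | X_0 = 1] = 1/π_1 = (4/17 + 1/14)/(1/14) = (73/238)/(1/14) = 73/17.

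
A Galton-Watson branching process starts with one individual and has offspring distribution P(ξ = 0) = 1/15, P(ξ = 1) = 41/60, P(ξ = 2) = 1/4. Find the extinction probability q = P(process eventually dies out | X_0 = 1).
q = 4/15

The pgf is f(s) = 1/15 + 41/60·s + 1/4·s². The extinction probability q is the smallest fixed point of f in [0, 1]. Setting s = f(s):
  1/4·s² + (41/60 − 1)·s + 1/15 = 0
  1/4·s² − (1/15 + 1/4)·s + 1/15 = 0
which factors as (s − 1)·(1/4·s − 1/15) = 0, giving roots s = 1 and s = (1/15)/(1/4) = 4/15.
Mean offspring μ = 41/60 + 2·1/4 = 71/60 > 1 (supercritical), so q < 1. The extinction probability is the smaller root: q = (1/15)/(1/4) = 4/15.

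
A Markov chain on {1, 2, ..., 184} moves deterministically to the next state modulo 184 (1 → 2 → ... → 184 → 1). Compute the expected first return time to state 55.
E[T_55 | X_0 = 55] = 184

The chain cycles deterministically, so starting at state 55 it returns in exactly 184 steps. Equivalently, the stationary distribution is uniform π_j = 1/184 for every state j, so by Kac's formula E[T_55] = 1/π_55 = 184.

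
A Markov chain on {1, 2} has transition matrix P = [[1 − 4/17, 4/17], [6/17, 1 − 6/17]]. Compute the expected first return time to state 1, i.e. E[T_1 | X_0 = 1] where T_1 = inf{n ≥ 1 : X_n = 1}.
E[T_1 | X_0 = 1] = 1/π_1 = 5/3

For an irreducible recurrent Markov chain with stationary distribution π, E[T_i | X_0 = i] = 1/π_i (Kac's formula). Here π_1 = (6/17)/(4/17 + 6/17) = (6/17)/(10/17) = 3/5, so E[T_1 | X_0 = 1] = 1/π_1 = (4/17 + 6/17)/(6/17) = (10/17)/(6/17) = 5/3.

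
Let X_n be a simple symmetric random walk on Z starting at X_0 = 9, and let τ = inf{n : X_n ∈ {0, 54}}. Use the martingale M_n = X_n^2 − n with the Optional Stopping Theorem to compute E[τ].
E[τ] = 405

M_n = X_n^2 − n is a martingale (since E[X_{n+1}^2 | F_n] = X_n^2 + 1). By OST (τ has finite mean in a bounded region), E[M_τ] = E[M_0] = X_0^2 − 0 = 9^2 = 81. Also E[M_τ] = E[X_τ^2] − E[τ]. The walk exits at 0 or 54, with P(hit 54 first) = 9/54, so E[X_τ^2] = 54^2 · 9/54 + 0 = 486. Thus E[τ] = E[X_τ^2] − E[M_τ] = 486 − 81 = 405 = 9(54 − 9) = 405.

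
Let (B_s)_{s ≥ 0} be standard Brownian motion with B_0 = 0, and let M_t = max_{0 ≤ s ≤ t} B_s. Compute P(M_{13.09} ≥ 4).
P(M_{13.09} ≥ 4) = 2·P(B_{13.09} ≥ 4) = 2(1 − Φ(4/√13.09)) ≈ 0.2689

By the reflection principle for Brownian motion, P(M_t ≥ a) = 2 · P(B_t ≥ a) for a ≥ 0. Since B_t ~ N(0, t), P(B_t ≥ 4) = 1 − Φ(4/√t) = 1 − Φ(4/√13.09) = 1 − Φ(1.1056). So
  P(M_{13.09} ≥ 4) = 2(1 − Φ(1.1056)) ≈ 0.2689.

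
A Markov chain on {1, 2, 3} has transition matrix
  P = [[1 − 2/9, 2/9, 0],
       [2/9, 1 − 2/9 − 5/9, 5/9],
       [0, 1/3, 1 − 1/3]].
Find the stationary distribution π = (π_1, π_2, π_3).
π = (3/11, 3/11, 5/11)

This is a birth-death chain on three states, which satisfies detailed balance: π_1 · P_{12} = π_2 · P_{21} and π_2 · P_{23} = π_3 · P_{32}.
From π_1 · 2/9 = π_2 · 2/9: π_2/π_1 = (2/9)/(2/9) = 1.
From π_2 · 5/9 = π_3 · 1/3: π_3/π_2 = (5/9)/(1/3) = 5/3.
Take π_1 proportional to 1; then unnormalized π = (1, 1, 5/3). Normalize by dividing by the sum 11/3:
  π = (3/11, 3/11, 5/11).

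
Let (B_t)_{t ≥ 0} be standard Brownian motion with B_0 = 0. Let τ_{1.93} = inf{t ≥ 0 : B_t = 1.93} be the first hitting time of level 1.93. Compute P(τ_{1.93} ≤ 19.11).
P(τ_{1.93} ≤ 19.11) = 2(1 − Φ(1.93/√19.11)) = 2(1 − Φ(0.4415)) ≈ 0.6589

By the reflection principle for standard BM, P(τ_b ≤ t) = 2 · P(B_t ≥ b). Since B_t ~ N(0, t), P(B_t ≥ 1.93) = 1 − Φ(1.93/√t) = 1 − Φ(1.93/√19.11) = 1 − Φ(0.4415) ≈ 0.32943. Doubling: P(τ_{1.93} ≤ 19.11) ≈ 2 · 0.32943 = 0.65886 ≈ 0.6589.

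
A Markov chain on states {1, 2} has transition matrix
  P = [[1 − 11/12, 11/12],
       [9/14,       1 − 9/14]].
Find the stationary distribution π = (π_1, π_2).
π_1 = 54/131, π_2 = 77/131

Solve πP = π with π_1 + π_2 = 1. From πP = π: π_1 · (1 − 11/12) + π_2 · 9/14 = π_1 ⇒ π_2 · 9/14 = π_1 · 11/12 ⇒ π_2/π_1 = (11/12)/(9/14) = 77/54. Together with π_1 + π_2 = 1:
  π_1 = (9/14)/(11/12 + 9/14) = (9/14)/(131/84) = 54/131,
  π_2 = (11/12)/(11/12 + 9/14) = (11/12)/(131/84) = 77/131.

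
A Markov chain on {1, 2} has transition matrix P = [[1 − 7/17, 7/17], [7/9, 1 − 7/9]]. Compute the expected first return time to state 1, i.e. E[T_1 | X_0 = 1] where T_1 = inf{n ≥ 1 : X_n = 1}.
E[T_1 | X_0 = 1] = 1/π_1 = 26/17

For an irreducible recurrent Markov chain with stationary distribution π, E[T_i | X_0 = i] = 1/π_i (Kac's formula). Here π_1 = (7/9)/(7/17 + 7/9) = (7/9)/(182/153) = 17/26, so E[T_1 | X_0 = 1] = 1/π_1 = (7/17 + 7/9)/(7/9) = (182/153)/(7/9) = 26/17.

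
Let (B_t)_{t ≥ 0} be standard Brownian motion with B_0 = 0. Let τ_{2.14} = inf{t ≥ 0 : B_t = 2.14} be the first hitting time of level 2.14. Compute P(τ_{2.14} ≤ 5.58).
P(τ_{2.14} ≤ 5.58) = 2(1 − Φ(2.14/√5.58)) = 2(1 − Φ(0.9059)) ≈ 0.3650

By the reflection principle for standard BM, P(τ_b ≤ t) = 2 · P(B_t ≥ b). Since B_t ~ N(0, t), P(B_t ≥ 2.14) = 1 − Φ(2.14/√t) = 1 − Φ(2.14/√5.58) = 1 − Φ(0.9059) ≈ 0.18249. Doubling: P(τ_{2.14} ≤ 5.58) ≈ 2 · 0.18249 = 0.36498 ≈ 0.3650.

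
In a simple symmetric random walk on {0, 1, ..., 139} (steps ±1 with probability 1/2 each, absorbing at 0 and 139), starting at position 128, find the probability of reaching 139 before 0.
P(hit 139 before 0) = 128/139

Let u_k = P(hit 139 before 0 | start at k). Then u_0 = 0, u_139 = 1, and u_k = u_{k-1}/2 + u_{k+1}/2 for 1 ≤ k ≤ 138. This harmonic recurrence is solved by u_k = k/139, giving u_128 = 128/139.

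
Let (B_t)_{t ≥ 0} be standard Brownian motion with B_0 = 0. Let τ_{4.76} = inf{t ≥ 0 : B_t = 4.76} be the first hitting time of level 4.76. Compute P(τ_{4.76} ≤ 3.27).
P(τ_{4.76} ≤ 3.27) = 2(1 − Φ(4.76/√3.27)) = 2(1 − Φ(2.6323)) ≈ 0.0085

By the reflection principle for standard BM, P(τ_b ≤ t) = 2 · P(B_t ≥ b). Since B_t ~ N(0, t), P(B_t ≥ 4.76) = 1 − Φ(4.76/√t) = 1 − Φ(4.76/√3.27) = 1 − Φ(2.6323) ≈ 0.00424. Doubling: P(τ_{4.76} ≤ 3.27) ≈ 2 · 0.00424 = 0.00848 ≈ 0.0085.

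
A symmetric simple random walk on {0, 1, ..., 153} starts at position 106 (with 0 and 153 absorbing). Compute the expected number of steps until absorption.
E[τ | X_0 = 106] = 4982

Let v_k = E[τ | X_0 = k]. Boundary: v_0 = v_153 = 0. Recurrence: v_k = 1 + (v_{k-1} + v_{k+1})/2 for 1 ≤ k ≤ 152. The particular solution to v_k − (v_{k-1} + v_{k+1})/2 = 1 is v_k = −k^2. Adding homogeneous solution A + B k and matching boundaries gives v_k = k (153 − k). Substituting k = 106: v_106 = 106 · 47 = 4982.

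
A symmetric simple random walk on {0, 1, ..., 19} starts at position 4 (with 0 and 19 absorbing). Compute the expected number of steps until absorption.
E[τ | X_0 = 4] = 60

Let v_k = E[τ | X_0 = k]. Boundary: v_0 = v_19 = 0. Recurrence: v_k = 1 + (v_{k-1} + v_{k+1})/2 for 1 ≤ k ≤ 18. The particular solution to v_k − (v_{k-1} + v_{k+1})/2 = 1 is v_k = −k^2. Adding homogeneous solution A + B k and matching boundaries gives v_k = k (19 − k). Substituting k = 4: v_4 = 4 · 15 = 60.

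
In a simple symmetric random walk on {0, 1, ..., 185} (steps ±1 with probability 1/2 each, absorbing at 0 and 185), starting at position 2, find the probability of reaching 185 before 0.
P(hit 185 before 0) = 2/185

Let u_k = P(hit 185 before 0 | start at k). Then u_0 = 0, u_185 = 1, and u_k = u_{k-1}/2 + u_{k+1}/2 for 1 ≤ k ≤ 184. This harmonic recurrence is solved by u_k = k/185, giving u_2 = 2/185.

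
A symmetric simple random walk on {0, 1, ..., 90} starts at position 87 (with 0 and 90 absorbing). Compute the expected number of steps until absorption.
E[τ | X_0 = 87] = 261

Let v_k = E[τ | X_0 = k]. Boundary: v_0 = v_90 = 0. Recurrence: v_k = 1 + (v_{k-1} + v_{k+1})/2 for 1 ≤ k ≤ 89. The particular solution to v_k − (v_{k-1} + v_{k+1})/2 = 1 is v_k = −k^2. Adding homogeneous solution A + B k and matching boundaries gives v_k = k (90 − k). Substituting k = 87: v_87 = 87 · 3 = 261.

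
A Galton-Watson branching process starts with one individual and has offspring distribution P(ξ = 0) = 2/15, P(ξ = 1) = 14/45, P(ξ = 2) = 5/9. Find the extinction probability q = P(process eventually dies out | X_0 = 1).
q = 6/25

The pgf is f(s) = 2/15 + 14/45·s + 5/9·s². The extinction probability q is the smallest fixed point of f in [0, 1]. Setting s = f(s):
  5/9·s² + (14/45 − 1)·s + 2/15 = 0
  5/9·s² − (2/15 + 5/9)·s + 2/15 = 0
which factors as (s − 1)·(5/9·s − 2/15) = 0, giving roots s = 1 and s = (2/15)/(5/9) = 6/25.
Mean offspring μ = 14/45 + 2·5/9 = 64/45 > 1 (supercritical), so q < 1. The extinction probability is the smaller root: q = (2/15)/(5/9) = 6/25.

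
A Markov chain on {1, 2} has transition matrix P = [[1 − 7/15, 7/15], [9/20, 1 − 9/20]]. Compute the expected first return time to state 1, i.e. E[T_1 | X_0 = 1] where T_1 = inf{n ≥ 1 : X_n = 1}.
E[T_1 | X_0 = 1] = 1/π_1 = 55/27

For an irreducible recurrent Markov chain with stationary distribution π, E[T_i | X_0 = i] = 1/π_i (Kac's formula). Here π_1 = (9/20)/(7/15 + 9/20) = (9/20)/(11/12) = 27/55, so E[T_1 | X_0 = 1] = 1/π_1 = (7/15 + 9/20)/(9/20) = (11/12)/(9/20) = 55/27.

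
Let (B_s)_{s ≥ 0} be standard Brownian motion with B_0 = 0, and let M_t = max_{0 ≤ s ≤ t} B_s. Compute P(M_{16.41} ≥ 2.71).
P(M_{16.41} ≥ 2.71) = 2·P(B_{16.41} ≥ 2.71) = 2(1 − Φ(2.71/√16.41)) ≈ 0.5035

By the reflection principle for Brownian motion, P(M_t ≥ a) = 2 · P(B_t ≥ a) for a ≥ 0. Since B_t ~ N(0, t), P(B_t ≥ 2.71) = 1 − Φ(2.71/√t) = 1 − Φ(2.71/√16.41) = 1 − Φ(0.6690). So
  P(M_{16.41} ≥ 2.71) = 2(1 − Φ(0.6690)) ≈ 0.5035.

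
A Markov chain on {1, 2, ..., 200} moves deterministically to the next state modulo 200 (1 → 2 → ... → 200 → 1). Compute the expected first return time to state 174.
E[T_174 | X_0 = 174] = 200

The chain cycles deterministically, so starting at state 174 it returns in exactly 200 steps. Equivalently, the stationary distribution is uniform π_j = 1/200 for every state j, so by Kac's formula E[T_174] = 1/π_174 = 200.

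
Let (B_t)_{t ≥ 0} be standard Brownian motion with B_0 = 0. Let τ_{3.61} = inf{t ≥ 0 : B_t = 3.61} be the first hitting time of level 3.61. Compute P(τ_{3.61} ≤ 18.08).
P(τ_{3.61} ≤ 18.08) = 2(1 − Φ(3.61/√18.08)) = 2(1 − Φ(0.8490)) ≈ 0.3959

By the reflection principle for standard BM, P(τ_b ≤ t) = 2 · P(B_t ≥ b). Since B_t ~ N(0, t), P(B_t ≥ 3.61) = 1 − Φ(3.61/√t) = 1 − Φ(3.61/√18.08) = 1 − Φ(0.8490) ≈ 0.19794. Doubling: P(τ_{3.61} ≤ 18.08) ≈ 2 · 0.19794 = 0.39588 ≈ 0.3959.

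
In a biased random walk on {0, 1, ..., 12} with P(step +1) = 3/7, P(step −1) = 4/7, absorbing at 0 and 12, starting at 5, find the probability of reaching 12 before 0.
P(hit 12 before 0) = (1 − (4/3)^5) / (1 − (4/3)^12) = 1708047/16245775

Let u_k denote P(reach 12 before 0 | start at k). Boundary: u_0 = 0, u_12 = 1. Recurrence: u_k = 3/7·u_{k+1} + 4/7·u_{k-1} for 1 ≤ k ≤ 11. Try u_k = A + B·r^k with r = q/p = (4/7)/(3/7) = 4/3. Substitution satisfies the recurrence; boundary conditions give:
  u_k = (1 − r^k) / (1 − r^N) = (1 − (4/3)^5) / (1 − (4/3)^12) = 1708047/16245775.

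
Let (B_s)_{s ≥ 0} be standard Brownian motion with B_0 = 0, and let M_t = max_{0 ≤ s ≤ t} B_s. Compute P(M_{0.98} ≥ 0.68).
P(M_{0.98} ≥ 0.68) = 2·P(B_{0.98} ≥ 0.68) = 2(1 − Φ(0.68/√0.98)) ≈ 0.4921

By the reflection principle for Brownian motion, P(M_t ≥ a) = 2 · P(B_t ≥ a) for a ≥ 0. Since B_t ~ N(0, t), P(B_t ≥ 0.68) = 1 − Φ(0.68/√t) = 1 − Φ(0.68/√0.98) = 1 − Φ(0.6869). So
  P(M_{0.98} ≥ 0.68) = 2(1 − Φ(0.6869)) ≈ 0.4921.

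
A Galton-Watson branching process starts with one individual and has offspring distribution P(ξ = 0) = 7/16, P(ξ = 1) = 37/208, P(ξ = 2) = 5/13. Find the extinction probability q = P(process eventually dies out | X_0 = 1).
q = 1

Mean offspring μ = 0·7/16 + 1·37/208 + 2·5/13 = 197/208 ≤ 1. For μ ≤ 1 with offspring not concentrated at 1, the Galton-Watson process goes extinct almost surely, so q = 1.
(Algebraic check: The pgf is f(s) = 7/16 + 37/208·s + 5/13·s². The extinction probability q is the smallest fixed point of f in [0, 1]. Setting s = f(s):
  5/13·s² + (37/208 − 1)·s + 7/16 = 0
  5/13·s² − (7/16 + 5/13)·s + 7/16 = 0
which factors as (s − 1)·(5/13·s − 7/16) = 0, giving roots s = 1 and s = (7/16)/(5/13) = 91/80. Since 91/80 ≥ 1, the smallest root in [0, 1] is s = 1.)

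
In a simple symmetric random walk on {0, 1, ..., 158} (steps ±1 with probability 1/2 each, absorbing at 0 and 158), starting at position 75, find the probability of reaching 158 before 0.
P(hit 158 before 0) = 75/158

Let u_k = P(hit 158 before 0 | start at k). Then u_0 = 0, u_158 = 1, and u_k = u_{k-1}/2 + u_{k+1}/2 for 1 ≤ k ≤ 157. This harmonic recurrence is solved by u_k = k/158, giving u_75 = 75/158.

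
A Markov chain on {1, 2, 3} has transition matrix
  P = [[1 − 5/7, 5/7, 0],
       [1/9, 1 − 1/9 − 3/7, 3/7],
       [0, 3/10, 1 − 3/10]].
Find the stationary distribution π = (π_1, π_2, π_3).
π = (49/814, 315/814, 225/407)

This is a birth-death chain on three states, which satisfies detailed balance: π_1 · P_{12} = π_2 · P_{21} and π_2 · P_{23} = π_3 · P_{32}.
From π_1 · 5/7 = π_2 · 1/9: π_2/π_1 = (5/7)/(1/9) = 45/7.
From π_2 · 3/7 = π_3 · 3/10: π_3/π_2 = (3/7)/(3/10) = 10/7.
Take π_1 proportional to 1; then unnormalized π = (1, 45/7, 450/49). Normalize by dividing by the sum 814/49:
  π = (49/814, 315/814, 225/407).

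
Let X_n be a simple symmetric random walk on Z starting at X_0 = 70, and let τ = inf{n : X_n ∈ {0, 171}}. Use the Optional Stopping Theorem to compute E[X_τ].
E[X_τ] = 70

X_n is a martingale and τ is a bounded-mean stopping time (indeed τ is finite a.s. with bounded expectation since the walk is in a bounded region). By the OST, E[X_τ] = E[X_0] = 70. Equivalently: E[X_τ] = 171 · P(hit 171 first) + 0 · P(hit 0 first) = 171 · (70/171) = 70.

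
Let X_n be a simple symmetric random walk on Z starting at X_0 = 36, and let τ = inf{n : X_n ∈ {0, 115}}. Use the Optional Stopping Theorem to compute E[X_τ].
E[X_τ] = 36

X_n is a martingale and τ is a bounded-mean stopping time (indeed τ is finite a.s. with bounded expectation since the walk is in a bounded region). By the OST, E[X_τ] = E[X_0] = 36. Equivalently: E[X_τ] = 115 · P(hit 115 first) + 0 · P(hit 0 first) = 115 · (36/115) = 36.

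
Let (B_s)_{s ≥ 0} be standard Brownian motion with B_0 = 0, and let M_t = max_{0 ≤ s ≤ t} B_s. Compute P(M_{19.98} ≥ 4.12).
P(M_{19.98} ≥ 4.12) = 2·P(B_{19.98} ≥ 4.12) = 2(1 − Φ(4.12/√19.98)) ≈ 0.3567

By the reflection principle for Brownian motion, P(M_t ≥ a) = 2 · P(B_t ≥ a) for a ≥ 0. Since B_t ~ N(0, t), P(B_t ≥ 4.12) = 1 − Φ(4.12/√t) = 1 − Φ(4.12/√19.98) = 1 − Φ(0.9217). So
  P(M_{19.98} ≥ 4.12) = 2(1 − Φ(0.9217)) ≈ 0.3567.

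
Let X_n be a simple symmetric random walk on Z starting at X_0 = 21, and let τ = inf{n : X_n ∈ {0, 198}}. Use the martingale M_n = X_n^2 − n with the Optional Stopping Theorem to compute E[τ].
E[τ] = 3717

M_n = X_n^2 − n is a martingale (since E[X_{n+1}^2 | F_n] = X_n^2 + 1). By OST (τ has finite mean in a bounded region), E[M_τ] = E[M_0] = X_0^2 − 0 = 21^2 = 441. Also E[M_τ] = E[X_τ^2] − E[τ]. The walk exits at 0 or 198, with P(hit 198 first) = 21/198, so E[X_τ^2] = 198^2 · 21/198 + 0 = 4158. Thus E[τ] = E[X_τ^2] − E[M_τ] = 4158 − 441 = 3717 = 21(198 − 21) = 3717.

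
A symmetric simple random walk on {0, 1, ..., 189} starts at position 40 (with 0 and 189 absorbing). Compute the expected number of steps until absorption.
E[τ | X_0 = 40] = 5960

Let v_k = E[τ | X_0 = k]. Boundary: v_0 = v_189 = 0. Recurrence: v_k = 1 + (v_{k-1} + v_{k+1})/2 for 1 ≤ k ≤ 188. The particular solution to v_k − (v_{k-1} + v_{k+1})/2 = 1 is v_k = −k^2. Adding homogeneous solution A + B k and matching boundaries gives v_k = k (189 − k). Substituting k = 40: v_40 = 40 · 149 = 5960.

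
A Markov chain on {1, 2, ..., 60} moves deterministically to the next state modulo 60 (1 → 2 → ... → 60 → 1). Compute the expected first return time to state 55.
E[T_55 | X_0 = 55] = 60

The chain cycles deterministically, so starting at state 55 it returns in exactly 60 steps. Equivalently, the stationary distribution is uniform π_j = 1/60 for every state j, so by Kac's formula E[T_55] = 1/π_55 = 60.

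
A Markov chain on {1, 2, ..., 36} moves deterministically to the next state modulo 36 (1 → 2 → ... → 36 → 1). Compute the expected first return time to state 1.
E[T_1 | X_0 = 1] = 36

The chain cycles deterministically, so starting at state 1 it returns in exactly 36 steps. Equivalently, the stationary distribution is uniform π_j = 1/36 for every state j, so by Kac's formula E[T_1] = 1/π_1 = 36.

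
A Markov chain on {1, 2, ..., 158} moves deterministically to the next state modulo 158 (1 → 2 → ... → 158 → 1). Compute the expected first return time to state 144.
E[T_144 | X_0 = 144] = 158

The chain cycles deterministically, so starting at state 144 it returns in exactly 158 steps. Equivalently, the stationary distribution is uniform π_j = 1/158 for every state j, so by Kac's formula E[T_144] = 1/π_144 = 158.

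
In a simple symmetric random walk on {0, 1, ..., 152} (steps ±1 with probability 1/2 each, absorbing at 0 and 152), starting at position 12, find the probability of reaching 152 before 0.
P(hit 152 before 0) = 12/152 = 3/38

Let u_k = P(hit 152 before 0 | start at k). Then u_0 = 0, u_152 = 1, and u_k = u_{k-1}/2 + u_{k+1}/2 for 1 ≤ k ≤ 151. This harmonic recurrence is solved by u_k = k/152, giving u_12 = 12/152 = 3/38.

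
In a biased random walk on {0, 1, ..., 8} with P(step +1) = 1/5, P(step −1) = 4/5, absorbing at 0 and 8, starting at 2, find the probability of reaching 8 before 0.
P(hit 8 before 0) = (1 − (4)^2) / (1 − (4)^8) = 1/4369

Let u_k denote P(reach 8 before 0 | start at k). Boundary: u_0 = 0, u_8 = 1. Recurrence: u_k = 1/5·u_{k+1} + 4/5·u_{k-1} for 1 ≤ k ≤ 7. Try u_k = A + B·r^k with r = q/p = (4/5)/(1/5) = 4. Substitution satisfies the recurrence; boundary conditions give:
  u_k = (1 − r^k) / (1 − r^N) = (1 − (4)^2) / (1 − (4)^8) = 1/4369.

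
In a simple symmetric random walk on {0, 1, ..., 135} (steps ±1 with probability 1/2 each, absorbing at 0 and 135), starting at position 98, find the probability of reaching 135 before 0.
P(hit 135 before 0) = 98/135

Let u_k = P(hit 135 before 0 | start at k). Then u_0 = 0, u_135 = 1, and u_k = u_{k-1}/2 + u_{k+1}/2 for 1 ≤ k ≤ 134. This harmonic recurrence is solved by u_k = k/135, giving u_98 = 98/135.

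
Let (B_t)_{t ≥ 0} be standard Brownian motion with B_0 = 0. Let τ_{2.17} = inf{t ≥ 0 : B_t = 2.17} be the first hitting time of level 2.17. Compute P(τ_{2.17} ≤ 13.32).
P(τ_{2.17} ≤ 13.32) = 2(1 − Φ(2.17/√13.32)) = 2(1 − Φ(0.5946)) ≈ 0.5521

By the reflection principle for standard BM, P(τ_b ≤ t) = 2 · P(B_t ≥ b). Since B_t ~ N(0, t), P(B_t ≥ 2.17) = 1 − Φ(2.17/√t) = 1 − Φ(2.17/√13.32) = 1 − Φ(0.5946) ≈ 0.27606. Doubling: P(τ_{2.17} ≤ 13.32) ≈ 2 · 0.27606 = 0.55212 ≈ 0.5521.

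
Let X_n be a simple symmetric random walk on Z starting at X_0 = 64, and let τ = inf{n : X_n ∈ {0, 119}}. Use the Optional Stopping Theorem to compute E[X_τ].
E[X_τ] = 64

X_n is a martingale and τ is a bounded-mean stopping time (indeed τ is finite a.s. with bounded expectation since the walk is in a bounded region). By the OST, E[X_τ] = E[X_0] = 64. Equivalently: E[X_τ] = 119 · P(hit 119 first) + 0 · P(hit 0 first) = 119 · (64/119) = 64.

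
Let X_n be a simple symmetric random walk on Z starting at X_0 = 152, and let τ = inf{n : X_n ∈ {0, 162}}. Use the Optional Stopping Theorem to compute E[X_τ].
E[X_τ] = 152

X_n is a martingale and τ is a bounded-mean stopping time (indeed τ is finite a.s. with bounded expectation since the walk is in a bounded region). By the OST, E[X_τ] = E[X_0] = 152. Equivalently: E[X_τ] = 162 · P(hit 162 first) + 0 · P(hit 0 first) = 162 · (152/162) = 152.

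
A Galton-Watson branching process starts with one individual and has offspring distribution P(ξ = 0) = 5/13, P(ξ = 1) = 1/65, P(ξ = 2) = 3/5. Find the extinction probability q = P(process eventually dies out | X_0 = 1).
q = 25/39

The pgf is f(s) = 5/13 + 1/65·s + 3/5·s². The extinction probability q is the smallest fixed point of f in [0, 1]. Setting s = f(s):
  3/5·s² + (1/65 − 1)·s + 5/13 = 0
  3/5·s² − (5/13 + 3/5)·s + 5/13 = 0
which factors as (s − 1)·(3/5·s − 5/13) = 0, giving roots s = 1 and s = (5/13)/(3/5) = 25/39.
Mean offspring μ = 1/65 + 2·3/5 = 79/65 > 1 (supercritical), so q < 1. The extinction probability is the smaller root: q = (5/13)/(3/5) = 25/39.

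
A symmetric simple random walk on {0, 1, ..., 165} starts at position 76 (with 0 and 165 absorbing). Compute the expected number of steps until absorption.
E[τ | X_0 = 76] = 6764

Let v_k = E[τ | X_0 = k]. Boundary: v_0 = v_165 = 0. Recurrence: v_k = 1 + (v_{k-1} + v_{k+1})/2 for 1 ≤ k ≤ 164. The particular solution to v_k − (v_{k-1} + v_{k+1})/2 = 1 is v_k = −k^2. Adding homogeneous solution A + B k and matching boundaries gives v_k = k (165 − k). Substituting k = 76: v_76 = 76 · 89 = 6764.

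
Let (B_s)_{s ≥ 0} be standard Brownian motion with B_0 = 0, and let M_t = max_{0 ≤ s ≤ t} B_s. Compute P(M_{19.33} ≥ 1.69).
P(M_{19.33} ≥ 1.69) = 2·P(B_{19.33} ≥ 1.69) = 2(1 − Φ(1.69/√19.33)) ≈ 0.7007

By the reflection principle for Brownian motion, P(M_t ≥ a) = 2 · P(B_t ≥ a) for a ≥ 0. Since B_t ~ N(0, t), P(B_t ≥ 1.69) = 1 − Φ(1.69/√t) = 1 − Φ(1.69/√19.33) = 1 − Φ(0.3844). So
  P(M_{19.33} ≥ 1.69) = 2(1 − Φ(0.3844)) ≈ 0.7007.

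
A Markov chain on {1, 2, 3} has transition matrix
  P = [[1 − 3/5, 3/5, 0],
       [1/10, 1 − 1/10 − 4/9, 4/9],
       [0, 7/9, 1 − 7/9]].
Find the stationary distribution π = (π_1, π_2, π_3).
π = (7/73, 42/73, 24/73)

This is a birth-death chain on three states, which satisfies detailed balance: π_1 · P_{12} = π_2 · P_{21} and π_2 · P_{23} = π_3 · P_{32}.
From π_1 · 3/5 = π_2 · 1/10: π_2/π_1 = (3/5)/(1/10) = 6.
From π_2 · 4/9 = π_3 · 7/9: π_3/π_2 = (4/9)/(7/9) = 4/7.
Take π_1 proportional to 1; then unnormalized π = (1, 6, 24/7). Normalize by dividing by the sum 73/7:
  π = (7/73, 42/73, 24/73).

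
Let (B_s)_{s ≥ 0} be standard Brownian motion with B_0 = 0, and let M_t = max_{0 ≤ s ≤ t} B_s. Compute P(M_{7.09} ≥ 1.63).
P(M_{7.09} ≥ 1.63) = 2·P(B_{7.09} ≥ 1.63) = 2(1 − Φ(1.63/√7.09)) ≈ 0.5404

By the reflection principle for Brownian motion, P(M_t ≥ a) = 2 · P(B_t ≥ a) for a ≥ 0. Since B_t ~ N(0, t), P(B_t ≥ 1.63) = 1 − Φ(1.63/√t) = 1 − Φ(1.63/√7.09) = 1 − Φ(0.6122). So
  P(M_{7.09} ≥ 1.63) = 2(1 − Φ(0.6122)) ≈ 0.5404.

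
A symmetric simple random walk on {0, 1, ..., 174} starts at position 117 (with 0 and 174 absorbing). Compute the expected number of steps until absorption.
E[τ | X_0 = 117] = 6669

Let v_k = E[τ | X_0 = k]. Boundary: v_0 = v_174 = 0. Recurrence: v_k = 1 + (v_{k-1} + v_{k+1})/2 for 1 ≤ k ≤ 173. The particular solution to v_k − (v_{k-1} + v_{k+1})/2 = 1 is v_k = −k^2. Adding homogeneous solution A + B k and matching boundaries gives v_k = k (174 − k). Substituting k = 117: v_117 = 117 · 57 = 6669.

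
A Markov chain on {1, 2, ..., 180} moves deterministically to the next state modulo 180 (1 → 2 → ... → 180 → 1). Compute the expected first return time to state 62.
E[T_62 | X_0 = 62] = 180

The chain cycles deterministically, so starting at state 62 it returns in exactly 180 steps. Equivalently, the stationary distribution is uniform π_j = 1/180 for every state j, so by Kac's formula E[T_62] = 1/π_62 = 180.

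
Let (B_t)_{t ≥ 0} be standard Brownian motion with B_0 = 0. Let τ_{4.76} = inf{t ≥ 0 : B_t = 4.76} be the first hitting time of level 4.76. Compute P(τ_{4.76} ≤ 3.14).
P(τ_{4.76} ≤ 3.14) = 2(1 − Φ(4.76/√3.14)) = 2(1 − Φ(2.6862)) ≈ 0.0072

By the reflection principle for standard BM, P(τ_b ≤ t) = 2 · P(B_t ≥ b). Since B_t ~ N(0, t), P(B_t ≥ 4.76) = 1 − Φ(4.76/√t) = 1 − Φ(4.76/√3.14) = 1 − Φ(2.6862) ≈ 0.00361. Doubling: P(τ_{4.76} ≤ 3.14) ≈ 2 · 0.00361 = 0.00722 ≈ 0.0072.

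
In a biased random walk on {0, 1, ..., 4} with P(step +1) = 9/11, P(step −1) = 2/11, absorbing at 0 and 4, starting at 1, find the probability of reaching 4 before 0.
P(hit 4 before 0) = (1 − (2/9)^1) / (1 − (2/9)^4) = 729/935

Let u_k denote P(reach 4 before 0 | start at k). Boundary: u_0 = 0, u_4 = 1. Recurrence: u_k = 9/11·u_{k+1} + 2/11·u_{k-1} for 1 ≤ k ≤ 3. Try u_k = A + B·r^k with r = q/p = (2/11)/(9/11) = 2/9. Substitution satisfies the recurrence; boundary conditions give:
  u_k = (1 − r^k) / (1 − r^N) = (1 − (2/9)^1) / (1 − (2/9)^4) = 729/935.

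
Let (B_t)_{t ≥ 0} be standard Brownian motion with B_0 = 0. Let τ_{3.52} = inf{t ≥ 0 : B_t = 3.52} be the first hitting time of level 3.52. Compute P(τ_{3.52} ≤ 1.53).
P(τ_{3.52} ≤ 1.53) = 2(1 − Φ(3.52/√1.53)) = 2(1 − Φ(2.8458)) ≈ 0.0044

By the reflection principle for standard BM, P(τ_b ≤ t) = 2 · P(B_t ≥ b). Since B_t ~ N(0, t), P(B_t ≥ 3.52) = 1 − Φ(3.52/√t) = 1 − Φ(3.52/√1.53) = 1 − Φ(2.8458) ≈ 0.00222. Doubling: P(τ_{3.52} ≤ 1.53) ≈ 2 · 0.00222 = 0.00444 ≈ 0.0044.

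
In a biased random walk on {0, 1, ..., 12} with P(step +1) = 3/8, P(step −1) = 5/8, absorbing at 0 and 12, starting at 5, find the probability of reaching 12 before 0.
P(hit 12 before 0) = (1 − (5/3)^5) / (1 − (5/3)^12) = 3151467/121804592

Let u_k denote P(reach 12 before 0 | start at k). Boundary: u_0 = 0, u_12 = 1. Recurrence: u_k = 3/8·u_{k+1} + 5/8·u_{k-1} for 1 ≤ k ≤ 11. Try u_k = A + B·r^k with r = q/p = (5/8)/(3/8) = 5/3. Substitution satisfies the recurrence; boundary conditions give:
  u_k = (1 − r^k) / (1 − r^N) = (1 − (5/3)^5) / (1 − (5/3)^12) = 3151467/121804592.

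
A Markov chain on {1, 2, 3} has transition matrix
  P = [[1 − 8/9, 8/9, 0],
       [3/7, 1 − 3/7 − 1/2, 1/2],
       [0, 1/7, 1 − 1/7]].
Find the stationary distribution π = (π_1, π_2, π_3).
π = (3/31, 56/279, 196/279)

This is a birth-death chain on three states, which satisfies detailed balance: π_1 · P_{12} = π_2 · P_{21} and π_2 · P_{23} = π_3 · P_{32}.
From π_1 · 8/9 = π_2 · 3/7: π_2/π_1 = (8/9)/(3/7) = 56/27.
From π_2 · 1/2 = π_3 · 1/7: π_3/π_2 = (1/2)/(1/7) = 7/2.
Take π_1 proportional to 1; then unnormalized π = (1, 56/27, 196/27). Normalize by dividing by the sum 31/3:
  π = (3/31, 56/279, 196/279).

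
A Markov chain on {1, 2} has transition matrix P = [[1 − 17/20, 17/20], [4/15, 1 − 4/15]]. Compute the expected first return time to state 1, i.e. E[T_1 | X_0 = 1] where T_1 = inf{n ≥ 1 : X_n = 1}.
E[T_1 | X_0 = 1] = 1/π_1 = 67/16

For an irreducible recurrent Markov chain with stationary distribution π, E[T_i | X_0 = i] = 1/π_i (Kac's formula). Here π_1 = (4/15)/(17/20 + 4/15) = (4/15)/(67/60) = 16/67, so E[T_1 | X_0 = 1] = 1/π_1 = (17/20 + 4/15)/(4/15) = (67/60)/(4/15) = 67/16.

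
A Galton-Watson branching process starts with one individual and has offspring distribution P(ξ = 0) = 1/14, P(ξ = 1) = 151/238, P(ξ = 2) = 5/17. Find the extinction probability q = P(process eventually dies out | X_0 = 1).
q = 17/70

The pgf is f(s) = 1/14 + 151/238·s + 5/17·s². The extinction probability q is the smallest fixed point of f in [0, 1]. Setting s = f(s):
  5/17·s² + (151/238 − 1)·s + 1/14 = 0
  5/17·s² − (1/14 + 5/17)·s + 1/14 = 0
which factors as (s − 1)·(5/17·s − 1/14) = 0, giving roots s = 1 and s = (1/14)/(5/17) = 17/70.
Mean offspring μ = 151/238 + 2·5/17 = 291/238 > 1 (supercritical), so q < 1. The extinction probability is the smaller root: q = (1/14)/(5/17) = 17/70.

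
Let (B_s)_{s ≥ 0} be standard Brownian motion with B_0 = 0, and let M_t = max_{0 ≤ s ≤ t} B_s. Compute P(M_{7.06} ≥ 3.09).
P(M_{7.06} ≥ 3.09) = 2·P(B_{7.06} ≥ 3.09) = 2(1 − Φ(3.09/√7.06)) ≈ 0.2449

By the reflection principle for Brownian motion, P(M_t ≥ a) = 2 · P(B_t ≥ a) for a ≥ 0. Since B_t ~ N(0, t), P(B_t ≥ 3.09) = 1 − Φ(3.09/√t) = 1 − Φ(3.09/√7.06) = 1 − Φ(1.1629). So
  P(M_{7.06} ≥ 3.09) = 2(1 − Φ(1.1629)) ≈ 0.2449.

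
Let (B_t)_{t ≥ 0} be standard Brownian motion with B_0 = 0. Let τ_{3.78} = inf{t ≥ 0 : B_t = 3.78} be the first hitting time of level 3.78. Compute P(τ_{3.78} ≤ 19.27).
P(τ_{3.78} ≤ 19.27) = 2(1 − Φ(3.78/√19.27)) = 2(1 − Φ(0.8611)) ≈ 0.3892

By the reflection principle for standard BM, P(τ_b ≤ t) = 2 · P(B_t ≥ b). Since B_t ~ N(0, t), P(B_t ≥ 3.78) = 1 − Φ(3.78/√t) = 1 − Φ(3.78/√19.27) = 1 − Φ(0.8611) ≈ 0.19459. Doubling: P(τ_{3.78} ≤ 19.27) ≈ 2 · 0.19459 = 0.38918 ≈ 0.3892.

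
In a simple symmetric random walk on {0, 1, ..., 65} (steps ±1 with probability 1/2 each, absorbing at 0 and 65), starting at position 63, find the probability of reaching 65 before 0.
P(hit 65 before 0) = 63/65

Let u_k = P(hit 65 before 0 | start at k). Then u_0 = 0, u_65 = 1, and u_k = u_{k-1}/2 + u_{k+1}/2 for 1 ≤ k ≤ 64. This harmonic recurrence is solved by u_k = k/65, giving u_63 = 63/65.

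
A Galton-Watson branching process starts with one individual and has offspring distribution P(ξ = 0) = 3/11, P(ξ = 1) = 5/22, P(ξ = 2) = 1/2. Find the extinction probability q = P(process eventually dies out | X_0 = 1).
q = 6/11

The pgf is f(s) = 3/11 + 5/22·s + 1/2·s². The extinction probability q is the smallest fixed point of f in [0, 1]. Setting s = f(s):
  1/2·s² + (5/22 − 1)·s + 3/11 = 0
  1/2·s² − (3/11 + 1/2)·s + 3/11 = 0
which factors as (s − 1)·(1/2·s − 3/11) = 0, giving roots s = 1 and s = (3/11)/(1/2) = 6/11.
Mean offspring μ = 5/22 + 2·1/2 = 27/22 > 1 (supercritical), so q < 1. The extinction probability is the smaller root: q = (3/11)/(1/2) = 6/11.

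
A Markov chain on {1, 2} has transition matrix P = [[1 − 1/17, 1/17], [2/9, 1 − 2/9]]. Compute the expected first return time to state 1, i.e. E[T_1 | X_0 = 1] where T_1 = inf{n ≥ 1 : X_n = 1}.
E[T_1 | X_0 = 1] = 1/π_1 = 43/34

For an irreducible recurrent Markov chain with stationary distribution π, E[T_i | X_0 = i] = 1/π_i (Kac's formula). Here π_1 = (2/9)/(1/17 + 2/9) = (2/9)/(43/153) = 34/43, so E[T_1 | X_0 = 1] = 1/π_1 = (1/17 + 2/9)/(2/9) = (43/153)/(2/9) = 43/34.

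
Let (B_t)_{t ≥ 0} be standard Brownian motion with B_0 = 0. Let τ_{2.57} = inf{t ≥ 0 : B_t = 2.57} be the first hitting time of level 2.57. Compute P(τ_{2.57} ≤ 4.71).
P(τ_{2.57} ≤ 4.71) = 2(1 − Φ(2.57/√4.71)) = 2(1 − Φ(1.1842)) ≈ 0.2363

By the reflection principle for standard BM, P(τ_b ≤ t) = 2 · P(B_t ≥ b). Since B_t ~ N(0, t), P(B_t ≥ 2.57) = 1 − Φ(2.57/√t) = 1 − Φ(2.57/√4.71) = 1 − Φ(1.1842) ≈ 0.11817. Doubling: P(τ_{2.57} ≤ 4.71) ≈ 2 · 0.11817 = 0.23634 ≈ 0.2363.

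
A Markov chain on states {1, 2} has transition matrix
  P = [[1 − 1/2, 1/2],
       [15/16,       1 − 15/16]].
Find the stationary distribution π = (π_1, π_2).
π_1 = 15/23, π_2 = 8/23

Solve πP = π with π_1 + π_2 = 1. From πP = π: π_1 · (1 − 1/2) + π_2 · 15/16 = π_1 ⇒ π_2 · 15/16 = π_1 · 1/2 ⇒ π_2/π_1 = (1/2)/(15/16) = 8/15. Together with π_1 + π_2 = 1:
  π_1 = (15/16)/(1/2 + 15/16) = (15/16)/(23/16) = 15/23,
  π_2 = (1/2)/(1/2 + 15/16) = (1/2)/(23/16) = 8/23.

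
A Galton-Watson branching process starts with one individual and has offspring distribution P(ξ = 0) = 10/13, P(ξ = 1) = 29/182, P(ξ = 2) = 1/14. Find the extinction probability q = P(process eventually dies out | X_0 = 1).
q = 1

Mean offspring μ = 0·10/13 + 1·29/182 + 2·1/14 = 55/182 ≤ 1. For μ ≤ 1 with offspring not concentrated at 1, the Galton-Watson process goes extinct almost surely, so q = 1.
(Algebraic check: The pgf is f(s) = 10/13 + 29/182·s + 1/14·s². The extinction probability q is the smallest fixed point of f in [0, 1]. Setting s = f(s):
  1/14·s² + (29/182 − 1)·s + 10/13 = 0
  1/14·s² − (10/13 + 1/14)·s + 10/13 = 0
which factors as (s − 1)·(1/14·s − 10/13) = 0, giving roots s = 1 and s = (10/13)/(1/14) = 140/13. Since 140/13 ≥ 1, the smallest root in [0, 1] is s = 1.)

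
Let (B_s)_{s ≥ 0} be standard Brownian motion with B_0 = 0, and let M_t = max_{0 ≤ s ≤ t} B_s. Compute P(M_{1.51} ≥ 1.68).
P(M_{1.51} ≥ 1.68) = 2·P(B_{1.51} ≥ 1.68) = 2(1 − Φ(1.68/√1.51)) ≈ 0.1716

By the reflection principle for Brownian motion, P(M_t ≥ a) = 2 · P(B_t ≥ a) for a ≥ 0. Since B_t ~ N(0, t), P(B_t ≥ 1.68) = 1 − Φ(1.68/√t) = 1 − Φ(1.68/√1.51) = 1 − Φ(1.3672). So
  P(M_{1.51} ≥ 1.68) = 2(1 − Φ(1.3672)) ≈ 0.1716.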